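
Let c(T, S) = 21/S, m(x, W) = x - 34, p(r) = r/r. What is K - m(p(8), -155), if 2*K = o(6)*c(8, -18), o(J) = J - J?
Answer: 33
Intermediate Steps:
p(r) = 1
m(x, W) = -34 + x
o(J) = 0
K = 0 (K = (0*(21/(-18)))/2 = (0*(21*(-1/18)))/2 = (0*(-7/6))/2 = (½)*0 = 0)
K - m(p(8), -155) = 0 - (-34 + 1) = 0 - 1*(-33) = 0 + 33 = 33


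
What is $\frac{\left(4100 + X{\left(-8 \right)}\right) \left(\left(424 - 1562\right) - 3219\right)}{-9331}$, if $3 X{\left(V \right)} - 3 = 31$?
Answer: $\frac{7677034}{3999} \approx 1919.7$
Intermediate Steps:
$X{\left(V \right)} = \frac{34}{3}$ ($X{\left(V \right)} = 1 + \frac{1}{3} \cdot 31 = 1 + \frac{31}{3} = \frac{34}{3}$)
$\frac{\left(4100 + X{\left(-8 \right)}\right) \left(\left(424 - 1562\right) - 3219\right)}{-9331} = \frac{\left(4100 + \frac{34}{3}\right) \left(\left(424 - 1562\right) - 3219\right)}{-9331} = \frac{12334 \left(\left(424 - 1562\right) - 3219\right)}{3} \left(- \frac{1}{9331}\right) = \frac{12334 \left(-1138 - 3219\right)}{3} \left(- \frac{1}{9331}\right) = \frac{12334}{3} \left(-4357\right) \left(- \frac{1}{9331}\right) = \left(- \frac{53739238}{3}\right) \left(- \frac{1}{9331}\right) = \frac{7677034}{3999}$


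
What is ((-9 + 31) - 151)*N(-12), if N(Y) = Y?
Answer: 1548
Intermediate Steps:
((-9 + 31) - 151)*N(-12) = ((-9 + 31) - 151)*(-12) = (22 - 151)*(-12) = -129*(-12) = 1548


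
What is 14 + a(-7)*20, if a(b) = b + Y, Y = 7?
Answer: 14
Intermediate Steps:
a(b) = 7 + b (a(b) = b + 7 = 7 + b)
14 + a(-7)*20 = 14 + (7 - 7)*20 = 14 + 0*20 = 14 + 0 = 14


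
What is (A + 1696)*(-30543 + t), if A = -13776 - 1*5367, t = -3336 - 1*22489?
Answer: 983452496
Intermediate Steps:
t = -25825 (t = -3336 - 22489 = -25825)
A = -19143 (A = -13776 - 5367 = -19143)
(A + 1696)*(-30543 + t) = (-19143 + 1696)*(-30543 - 25825) = -17447*(-56368) = 983452496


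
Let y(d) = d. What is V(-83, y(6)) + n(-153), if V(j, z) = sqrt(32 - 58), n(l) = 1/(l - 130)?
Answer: -1/283 + I*sqrt(26) ≈ -0.0035336 + 5.099*I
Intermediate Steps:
n(l) = 1/(-130 + l)
V(j, z) = I*sqrt(26) (V(j, z) = sqrt(-26) = I*sqrt(26))
V(-83, y(6)) + n(-153) = I*sqrt(26) + 1/(-130 - 153) = I*sqrt(26) + 1/(-283) = I*sqrt(26) - 1/283 = -1/283 + I*sqrt(26)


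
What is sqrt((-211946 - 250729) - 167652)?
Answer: I*sqrt(630327) ≈ 793.93*I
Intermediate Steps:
sqrt((-211946 - 250729) - 167652) = sqrt(-462675 - 167652) = sqrt(-630327) = I*sqrt(630327)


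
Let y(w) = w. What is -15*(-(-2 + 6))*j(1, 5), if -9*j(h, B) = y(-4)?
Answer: 80/3 ≈ 26.667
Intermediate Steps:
j(h, B) = 4/9 (j(h, B) = -⅑*(-4) = 4/9)
-15*(-(-2 + 6))*j(1, 5) = -15*(-(-2 + 6))*4/9 = -15*(-1*4)*4/9 = -(-60)*4/9 = -15*(-16/9) = 80/3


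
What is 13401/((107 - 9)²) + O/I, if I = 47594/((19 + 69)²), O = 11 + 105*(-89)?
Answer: -346781642195/228546388 ≈ -1517.3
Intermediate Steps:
O = -9334 (O = 11 - 9345 = -9334)
I = 23797/3872 (I = 47594/(88²) = 47594/7744 = 47594*(1/7744) = 23797/3872 ≈ 6.1459)
13401/((107 - 9)²) + O/I = 13401/((107 - 9)²) - 9334/23797/3872 = 13401/(98²) - 9334*3872/23797 = 13401/9604 - 36141248/23797 = -346781642195/228546388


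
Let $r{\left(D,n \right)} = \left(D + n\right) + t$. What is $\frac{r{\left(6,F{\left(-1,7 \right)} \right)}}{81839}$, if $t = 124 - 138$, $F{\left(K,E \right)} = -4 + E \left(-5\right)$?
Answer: $- \frac{47}{81839} \approx -0.0005743$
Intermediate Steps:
$F{\left(K,E \right)} = -4 - 5 E$
$t = -14$
$r{\left(D,n \right)} = -14 + D + n$ ($r{\left(D,n \right)} = \left(D + n\right) - 14 = -14 + D + n$)
$\frac{r{\left(6,F{\left(-1,7 \right)} \right)}}{81839} = \frac{-14 + 6 - 39}{81839} = \left(-14 + 6 - 39\right) \frac{1}{81839} = \left(-47\right) \frac{1}{81839} = - \frac{47}{81839}$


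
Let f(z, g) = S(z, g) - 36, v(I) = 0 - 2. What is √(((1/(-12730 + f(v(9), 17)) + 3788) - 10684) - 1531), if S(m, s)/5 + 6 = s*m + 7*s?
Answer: I*√1289681921078/12371 ≈ 91.799*I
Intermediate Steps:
S(m, s) = -30 + 35*s + 5*m*s (S(m, s) = -30 + 5*(s*m + 7*s) = -30 + 5*(m*s + 7*s) = -30 + 5*(7*s + m*s) = -30 + (35*s + 5*m*s) = -30 + 35*s + 5*m*s)
v(I) = -2
f(z, g) = -66 + 35*g + 5*g*z (f(z, g) = (-30 + 35*g + 5*z*g) - 36 = (-30 + 35*g + 5*g*z) - 36 = -66 + 35*g + 5*g*z)
√(((1/(-12730 + f(v(9), 17)) + 3788) - 10684) - 1531) = √(((1/(-12730 + (-66 + 35*17 + 5*17*(-2))) + 3788) - 10684) - 1531) = √(((1/(-12730 + (-66 + 595 - 170)) + 3788) - 10684) - 1531) = √(((1/(-12730 + 359) + 3788) - 10684) - 1531) = √(((1/(-12371) + 3788) - 10684) - 1531) = √(((-1/12371 + 3788) - 10684) - 1531) = √((46861347/12371 - 10684) - 1531) = √(-85310417/12371 - 1531) = √(-104250418/12371) = I*√1289681921078/12371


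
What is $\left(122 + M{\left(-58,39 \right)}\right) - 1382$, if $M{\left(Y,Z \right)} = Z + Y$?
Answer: $-1279$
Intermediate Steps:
$M{\left(Y,Z \right)} = Y + Z$
$\left(122 + M{\left(-58,39 \right)}\right) - 1382 = \left(122 + \left(-58 + 39\right)\right) - 1382 = \left(122 - 19\right) - 1382 = 103 - 1382 = -1279$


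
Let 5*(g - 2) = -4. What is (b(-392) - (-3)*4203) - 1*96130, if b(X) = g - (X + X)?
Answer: -413679/5 ≈ -82736.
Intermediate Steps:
g = 6/5 (g = 2 + (⅕)*(-4) = 2 - ⅘ = 6/5 ≈ 1.2000)
b(X) = 6/5 - 2*X (b(X) = 6/5 - (X + X) = 6/5 - 2*X)
(b(-392) - (-3)*4203) - 1*96130 = ((6/5 - 2*(-392)) - (-3)*4203) - 1*96130 = ((6/5 + 784) - 1*(-12609)) - 96130 = (3926/5 + 12609) - 96130 = 66971/5 - 96130 = -413679/5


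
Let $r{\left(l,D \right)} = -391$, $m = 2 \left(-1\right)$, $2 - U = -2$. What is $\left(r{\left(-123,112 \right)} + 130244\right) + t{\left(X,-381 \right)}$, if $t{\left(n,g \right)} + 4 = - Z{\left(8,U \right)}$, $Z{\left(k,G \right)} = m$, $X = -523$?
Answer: $129851$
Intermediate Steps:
$U = 4$ ($U = 2 - -2 = 2 + 2 = 4$)
$m = -2$
$Z{\left(k,G \right)} = -2$
$t{\left(n,g \right)} = -2$ ($t{\left(n,g \right)} = -4 - -2 = -4 + 2 = -2$)
$\left(r{\left(-123,112 \right)} + 130244\right) + t{\left(X,-381 \right)} = \left(-391 + 130244\right) - 2 = 129853 - 2 = 129851$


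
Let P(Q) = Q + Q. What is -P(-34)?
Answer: 68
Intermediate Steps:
P(Q) = 2*Q
-P(-34) = -2*(-34) = -1*(-68) = 68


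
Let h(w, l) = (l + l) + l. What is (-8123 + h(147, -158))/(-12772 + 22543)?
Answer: -8597/9771 ≈ -0.87985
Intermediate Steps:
h(w, l) = 3*l (h(w, l) = 2*l + l = 3*l)
(-8123 + h(147, -158))/(-12772 + 22543) = (-8123 + 3*(-158))/(-12772 + 22543) = (-8123 - 474)/9771 = -8597*1/9771 = -8597/9771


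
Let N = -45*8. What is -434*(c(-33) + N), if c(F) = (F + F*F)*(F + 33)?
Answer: 156240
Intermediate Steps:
c(F) = (33 + F)*(F + F²) (c(F) = (F + F²)*(33 + F) = (33 + F)*(F + F²))
N = -360
-434*(c(-33) + N) = -434*(-33*(33 + (-33)² + 34*(-33)) - 360) = -434*(-33*(33 + 1089 - 1122) - 360) = -434*(-33*0 - 360) = -434*(0 - 360) = -434*(-360) = 156240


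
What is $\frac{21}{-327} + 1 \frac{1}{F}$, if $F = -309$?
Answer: $- \frac{2272}{33681} \approx -0.067456$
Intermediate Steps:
$\frac{21}{-327} + 1 \frac{1}{F} = \frac{21}{-327} + 1 \frac{1}{-309} = 21 \left(- \frac{1}{327}\right) + 1 \left(- \frac{1}{309}\right) = - \frac{7}{109} - \frac{1}{309} = - \frac{2272}{33681}$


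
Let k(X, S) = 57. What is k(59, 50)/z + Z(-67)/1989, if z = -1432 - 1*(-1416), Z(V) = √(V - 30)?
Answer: -57/16 + I*√97/1989 ≈ -3.5625 + 0.0049517*I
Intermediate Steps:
Z(V) = √(-30 + V)
z = -16 (z = -1432 + 1416 = -16)
k(59, 50)/z + Z(-67)/1989 = 57/(-16) + √(-30 - 67)/1989 = 57*(-1/16) + √(-97)*(1/1989) = -57/16 + (I*√97)*(1/1989) = -57/16 + I*√97/1989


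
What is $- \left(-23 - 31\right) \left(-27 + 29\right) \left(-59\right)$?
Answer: $-6372$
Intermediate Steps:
$- \left(-23 - 31\right) \left(-27 + 29\right) \left(-59\right) = - \left(-54\right) 2 \left(-59\right) = \left(-1\right) \left(-108\right) \left(-59\right) = 108 \left(-59\right) = -6372$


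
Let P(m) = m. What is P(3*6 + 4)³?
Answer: 10648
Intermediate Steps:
P(3*6 + 4)³ = (3*6 + 4)³ = (18 + 4)³ = 22³ = 10648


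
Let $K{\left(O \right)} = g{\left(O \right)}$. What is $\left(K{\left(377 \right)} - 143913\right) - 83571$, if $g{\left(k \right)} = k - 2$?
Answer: $-227109$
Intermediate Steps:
$g{\left(k \right)} = -2 + k$
$K{\left(O \right)} = -2 + O$
$\left(K{\left(377 \right)} - 143913\right) - 83571 = \left(\left(-2 + 377\right) - 143913\right) - 83571 = \left(375 - 143913\right) - 83571 = -143538 - 83571 = -227109$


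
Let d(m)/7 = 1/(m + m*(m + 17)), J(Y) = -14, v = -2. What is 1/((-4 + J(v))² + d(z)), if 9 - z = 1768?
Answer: 3062419/992223763 ≈ 0.0030864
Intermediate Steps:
z = -1759 (z = 9 - 1*1768 = 9 - 1768 = -1759)
d(m) = 7/(m + m*(17 + m)) (d(m) = 7/(m + m*(m + 17)) = 7/(m + m*(17 + m)))
1/((-4 + J(v))² + d(z)) = 1/((-4 - 14)² + 7/(-1759*(18 - 1759))) = 1/((-18)² + 7*(-1/1759)/(-1741)) = 1/(324 + 7*(-1/1759)*(-1/1741)) = 1/(324 + 7/3062419) = 1/(992223763/3062419) = 3062419/992223763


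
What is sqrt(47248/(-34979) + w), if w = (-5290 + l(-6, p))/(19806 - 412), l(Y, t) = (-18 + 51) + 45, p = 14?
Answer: I*sqrt(186324304426674190)/339191363 ≈ 1.2726*I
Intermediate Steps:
l(Y, t) = 78 (l(Y, t) = 33 + 45 = 78)
w = -2606/9697 (w = (-5290 + 78)/(19806 - 412) = -5212/19394 = -5212*1/19394 = -2606/9697 ≈ -0.26874)
sqrt(47248/(-34979) + w) = sqrt(47248/(-34979) - 2606/9697) = sqrt(47248*(-1/34979) - 2606/9697) = sqrt(-47248/34979 - 2606/9697) = sqrt(-549319130/339191363) = I*sqrt(186324304426674190)/339191363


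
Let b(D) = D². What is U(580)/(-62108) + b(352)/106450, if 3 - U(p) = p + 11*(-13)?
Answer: 1935407233/1652849150 ≈ 1.1710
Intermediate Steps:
U(p) = 146 - p (U(p) = 3 - (p + 11*(-13)) = 3 - (p - 143) = 3 - (-143 + p) = 3 + (143 - p) = 146 - p)
U(580)/(-62108) + b(352)/106450 = (146 - 1*580)/(-62108) + 352²/106450 = (146 - 580)*(-1/62108) + 123904*(1/106450) = -434*(-1/62108) + 61952/53225 = 217/31054 + 61952/53225 = 1935407233/1652849150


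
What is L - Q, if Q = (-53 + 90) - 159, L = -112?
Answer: 10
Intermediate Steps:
Q = -122 (Q = 37 - 159 = -122)
L - Q = -112 - 1*(-122) = -112 + 122 = 10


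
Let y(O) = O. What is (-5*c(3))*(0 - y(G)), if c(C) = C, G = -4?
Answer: -60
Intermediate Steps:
(-5*c(3))*(0 - y(G)) = (-5*3)*(0 - 1*(-4)) = -15*(0 + 4) = -15*4 = -60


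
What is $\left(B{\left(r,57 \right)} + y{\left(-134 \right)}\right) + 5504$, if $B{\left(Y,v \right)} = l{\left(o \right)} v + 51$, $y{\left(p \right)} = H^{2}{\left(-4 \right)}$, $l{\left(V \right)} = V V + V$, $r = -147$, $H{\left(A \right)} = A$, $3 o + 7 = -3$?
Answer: $\frac{18043}{3} \approx 6014.3$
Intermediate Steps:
$o = - \frac{10}{3}$ ($o = - \frac{7}{3} + \frac{1}{3} \left(-3\right) = - \frac{7}{3} - 1 = - \frac{10}{3} \approx -3.3333$)
$l{\left(V \right)} = V + V^{2}$ ($l{\left(V \right)} = V^{2} + V = V + V^{2}$)
$y{\left(p \right)} = 16$ ($y{\left(p \right)} = \left(-4\right)^{2} = 16$)
$B{\left(Y,v \right)} = 51 + \frac{70 v}{9}$ ($B{\left(Y,v \right)} = - \frac{10 \left(1 - \frac{10}{3}\right)}{3} v + 51 = \left(- \frac{10}{3}\right) \left(- \frac{7}{3}\right) v + 51 = \frac{70 v}{9} + 51 = 51 + \frac{70 v}{9}$)
$\left(B{\left(r,57 \right)} + y{\left(-134 \right)}\right) + 5504 = \left(\left(51 + \frac{70}{9} \cdot 57\right) + 16\right) + 5504 = \left(\left(51 + \frac{1330}{3}\right) + 16\right) + 5504 = \left(\frac{1483}{3} + 16\right) + 5504 = \frac{1531}{3} + 5504 = \frac{18043}{3}$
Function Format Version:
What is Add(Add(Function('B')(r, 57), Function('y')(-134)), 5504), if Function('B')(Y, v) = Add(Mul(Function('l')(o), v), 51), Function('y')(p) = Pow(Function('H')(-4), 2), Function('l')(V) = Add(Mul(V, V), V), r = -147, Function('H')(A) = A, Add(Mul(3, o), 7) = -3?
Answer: Rational(18043, 3) ≈ 6014.3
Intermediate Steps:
o = Rational(-10, 3) (o = Add(Rational(-7, 3), Mul(Rational(1, 3), -3)) = Add(Rational(-7, 3), -1) = Rational(-10, 3) ≈ -3.3333)
Function('l')(V) = Add(V, Pow(V, 2)) (Function('l')(V) = Add(Pow(V, 2), V) = Add(V, Pow(V, 2)))
Function('y')(p) = 16 (Function('y')(p) = Pow(-4, 2) = 16)
Function('B')(Y, v) = Add(51, Mul(Rational(70, 9), v)) (Function('B')(Y, v) = Add(Mul(Mul(Rational(-10, 3), Add(1, Rational(-10, 3))), v), 51) = Add(Mul(Mul(Rational(-10, 3), Rational(-7, 3)), v), 51) = Add(Mul(Rational(70, 9), v), 51) = Add(51, Mul(Rational(70, 9), v)))
Add(Add(Function('B')(r, 57), Function('y')(-134)), 5504) = Add(Add(Add(51, Mul(Rational(70, 9), 57)), 16), 5504) = Add(Add(Add(51, Rational(1330, 3)), 16), 5504) = Add(Add(Rational(1483, 3), 16), 5504) = Add(Rational(1531, 3), 5504) = Rational(18043, 3)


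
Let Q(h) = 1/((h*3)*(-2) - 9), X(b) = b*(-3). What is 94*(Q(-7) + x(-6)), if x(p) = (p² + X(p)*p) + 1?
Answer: -220148/33 ≈ -6671.1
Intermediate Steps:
X(b) = -3*b
x(p) = 1 - 2*p² (x(p) = (p² + (-3*p)*p) + 1 = (p² - 3*p²) + 1 = -2*p² + 1 = 1 - 2*p²)
Q(h) = 1/(-9 - 6*h) (Q(h) = 1/((3*h)*(-2) - 9) = 1/(-6*h - 9) = 1/(-9 - 6*h))
94*(Q(-7) + x(-6)) = 94*(-1/(9 + 6*(-7)) + (1 - 2*(-6)²)) = 94*(-1/(9 - 42) + (1 - 2*36)) = 94*(-1/(-33) + (1 - 72)) = 94*(-1*(-1/33) - 71) = 94*(1/33 - 71) = 94*(-2342/33) = -220148/33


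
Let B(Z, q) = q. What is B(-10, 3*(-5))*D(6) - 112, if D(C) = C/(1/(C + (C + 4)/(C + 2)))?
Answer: -1529/2 ≈ -764.50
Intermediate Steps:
D(C) = C*(C + (4 + C)/(2 + C)) (D(C) = C/(1/(C + (4 + C)/(2 + C))) = C*(C + (4 + C)/(2 + C)))
B(-10, 3*(-5))*D(6) - 112 = (3*(-5))*(6*(4 + 6**2 + 3*6)/(2 + 6)) - 112 = -90*(4 + 36 + 18)/8 - 112 = -90*58/8 - 112 = -15*87/2 - 112 = -1305/2 - 112 = -1529/2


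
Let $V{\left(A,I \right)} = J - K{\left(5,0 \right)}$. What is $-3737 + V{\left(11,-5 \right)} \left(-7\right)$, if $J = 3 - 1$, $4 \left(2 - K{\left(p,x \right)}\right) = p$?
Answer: $- \frac{14983}{4} \approx -3745.8$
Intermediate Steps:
$K{\left(p,x \right)} = 2 - \frac{p}{4}$
$J = 2$
$V{\left(A,I \right)} = \frac{5}{4}$ ($V{\left(A,I \right)} = 2 - \left(2 - \frac{5}{4}\right) = 2 - \frac{3}{4} = \frac{5}{4}$)
$-3737 + V{\left(11,-5 \right)} \left(-7\right) = -3737 + \frac{5}{4} \left(-7\right) = -3737 - \frac{35}{4} = - \frac{14983}{4}$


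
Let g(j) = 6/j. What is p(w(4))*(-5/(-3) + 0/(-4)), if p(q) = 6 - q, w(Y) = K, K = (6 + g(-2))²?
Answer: -5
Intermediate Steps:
K = 9 (K = (6 + 6/(-2))² = (6 + 6*(-½))² = (6 - 3)² = 3² = 9)
w(Y) = 9
p(w(4))*(-5/(-3) + 0/(-4)) = (6 - 1*9)*(-5/(-3) + 0/(-4)) = (6 - 9)*(-5*(-⅓) + 0*(-¼)) = -3*(5/3 + 0) = -3*5/3 = -5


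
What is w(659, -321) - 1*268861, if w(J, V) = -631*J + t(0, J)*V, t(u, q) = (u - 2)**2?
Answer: -685974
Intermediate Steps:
t(u, q) = (-2 + u)**2
w(J, V) = -631*J + 4*V (w(J, V) = -631*J + (-2 + 0)**2*V = -631*J + (-2)**2*V = -631*J + 4*V)
w(659, -321) - 1*268861 = (-631*659 + 4*(-321)) - 1*268861 = (-415829 - 1284) - 268861 = -417113 - 268861 = -685974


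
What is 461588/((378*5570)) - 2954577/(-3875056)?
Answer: 2002355759837/2039693851440 ≈ 0.98169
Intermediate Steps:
461588/((378*5570)) - 2954577/(-3875056) = 461588/2105460 - 2954577*(-1/3875056) = 461588*(1/2105460) + 2954577/3875056 = 115397/526365 + 2954577/3875056 = 2002355759837/2039693851440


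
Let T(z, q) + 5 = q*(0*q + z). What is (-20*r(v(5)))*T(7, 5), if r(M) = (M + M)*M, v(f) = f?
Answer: -30000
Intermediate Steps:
T(z, q) = -5 + q*z (T(z, q) = -5 + q*(0*q + z) = -5 + q*(0 + z) = -5 + q*z)
r(M) = 2*M² (r(M) = (2*M)*M = 2*M²)
(-20*r(v(5)))*T(7, 5) = (-40*5²)*(-5 + 5*7) = (-40*25)*(-5 + 35) = -20*50*30 = -1000*30 = -30000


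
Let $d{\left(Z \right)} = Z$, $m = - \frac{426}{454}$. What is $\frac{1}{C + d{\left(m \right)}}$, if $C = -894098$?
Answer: $- \frac{227}{202960459} \approx -1.1184 \cdot 10^{-6}$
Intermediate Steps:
$m = - \frac{213}{227}$ ($m = \left(-426\right) \frac{1}{454} = - \frac{213}{227} \approx -0.93833$)
$\frac{1}{C + d{\left(m \right)}} = \frac{1}{-894098 - \frac{213}{227}} = \frac{1}{- \frac{202960459}{227}} = - \frac{227}{202960459}$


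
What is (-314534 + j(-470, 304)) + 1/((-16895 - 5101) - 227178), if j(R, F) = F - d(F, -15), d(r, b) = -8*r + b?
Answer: -77688217243/249174 ≈ -3.1178e+5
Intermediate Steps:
d(r, b) = b - 8*r
j(R, F) = 15 + 9*F (j(R, F) = F - (-15 - 8*F) = F + (15 + 8*F) = 15 + 9*F)
(-314534 + j(-470, 304)) + 1/((-16895 - 5101) - 227178) = (-314534 + (15 + 9*304)) + 1/((-16895 - 5101) - 227178) = (-314534 + (15 + 2736)) + 1/(-21996 - 227178) = (-314534 + 2751) + 1/(-249174) = -311783 - 1/249174 = -77688217243/249174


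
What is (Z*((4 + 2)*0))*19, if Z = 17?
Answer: 0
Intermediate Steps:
(Z*((4 + 2)*0))*19 = (17*((4 + 2)*0))*19 = (17*(6*0))*19 = (17*0)*19 = 0*19 = 0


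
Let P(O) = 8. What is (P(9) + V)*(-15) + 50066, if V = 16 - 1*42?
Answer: 50336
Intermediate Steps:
V = -26 (V = 16 - 42 = -26)
(P(9) + V)*(-15) + 50066 = (8 - 26)*(-15) + 50066 = -18*(-15) + 50066 = 270 + 50066 = 50336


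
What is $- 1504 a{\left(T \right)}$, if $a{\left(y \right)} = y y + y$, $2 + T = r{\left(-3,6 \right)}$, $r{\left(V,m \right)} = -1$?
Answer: $-9024$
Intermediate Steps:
$T = -3$ ($T = -2 - 1 = -3$)
$a{\left(y \right)} = y + y^{2}$ ($a{\left(y \right)} = y^{2} + y = y + y^{2}$)
$- 1504 a{\left(T \right)} = - 1504 \left(- 3 \left(1 - 3\right)\right) = - 1504 \left(\left(-3\right) \left(-2\right)\right) = \left(-1504\right) 6 = -9024$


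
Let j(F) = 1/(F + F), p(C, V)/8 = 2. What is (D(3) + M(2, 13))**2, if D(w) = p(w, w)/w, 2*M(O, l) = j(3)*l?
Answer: 5929/144 ≈ 41.174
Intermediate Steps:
p(C, V) = 16 (p(C, V) = 8*2 = 16)
j(F) = 1/(2*F)
M(O, l) = l/12 (M(O, l) = (((1/2)/3)*l)/2 = (((1/2)*(1/3))*l)/2 = (l/6)/2 = l/12)
D(w) = 16/w
(D(3) + M(2, 13))**2 = (16/3 + (1/12)*13)**2 = (16*(1/3) + 13/12)**2 = (16/3 + 13/12)**2 = (77/12)**2 = 5929/144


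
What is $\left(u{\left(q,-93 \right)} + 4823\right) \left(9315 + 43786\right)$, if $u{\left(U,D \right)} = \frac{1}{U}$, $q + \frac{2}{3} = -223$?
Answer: $\frac{171847049230}{671} \approx 2.5611 \cdot 10^{8}$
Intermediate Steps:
$q = - \frac{671}{3}$ ($q = - \frac{2}{3} - 223 = - \frac{671}{3} \approx -223.67$)
$\left(u{\left(q,-93 \right)} + 4823\right) \left(9315 + 43786\right) = \left(\frac{1}{- \frac{671}{3}} + 4823\right) \left(9315 + 43786\right) = \left(- \frac{3}{671} + 4823\right) 53101 = \frac{3236230}{671} \cdot 53101 = \frac{171847049230}{671}$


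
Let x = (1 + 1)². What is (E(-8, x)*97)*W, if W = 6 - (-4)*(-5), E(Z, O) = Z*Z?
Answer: -86912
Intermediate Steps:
x = 4 (x = 2² = 4)
E(Z, O) = Z²
W = -14 (W = 6 - 2*10 = 6 - 20 = -14)
(E(-8, x)*97)*W = ((-8)²*97)*(-14) = (64*97)*(-14) = 6208*(-14) = -86912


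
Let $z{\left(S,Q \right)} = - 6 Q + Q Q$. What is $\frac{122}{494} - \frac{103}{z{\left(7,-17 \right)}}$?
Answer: $- \frac{1590}{96577} \approx -0.016464$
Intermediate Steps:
$z{\left(S,Q \right)} = Q^{2} - 6 Q$ ($z{\left(S,Q \right)} = - 6 Q + Q^{2} = Q^{2} - 6 Q$)
$\frac{122}{494} - \frac{103}{z{\left(7,-17 \right)}} = \frac{122}{494} - \frac{103}{\left(-17\right) \left(-6 - 17\right)} = 122 \cdot \frac{1}{494} - \frac{103}{\left(-17\right) \left(-23\right)} = \frac{61}{247} - \frac{103}{391} = - \frac{1590}{96577}$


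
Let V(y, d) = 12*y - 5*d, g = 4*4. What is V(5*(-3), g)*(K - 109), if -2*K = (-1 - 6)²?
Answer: 34710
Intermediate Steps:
g = 16
V(y, d) = -5*d + 12*y
K = -49/2 (K = -(-1 - 6)²/2 = -½*(-7)² = -½*49 = -49/2 ≈ -24.500)
V(5*(-3), g)*(K - 109) = (-5*16 + 12*(5*(-3)))*(-49/2 - 109) = (-80 + 12*(-15))*(-267/2) = (-80 - 180)*(-267/2) = -260*(-267/2) = 34710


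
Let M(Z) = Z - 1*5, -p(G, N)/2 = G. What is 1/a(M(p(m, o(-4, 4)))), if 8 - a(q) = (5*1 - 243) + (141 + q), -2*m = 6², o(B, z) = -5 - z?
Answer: 1/74 ≈ 0.013514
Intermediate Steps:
m = -18 (m = -½*6² = -½*36 = -18)
p(G, N) = -2*G
M(Z) = -5 + Z (M(Z) = Z - 5 = -5 + Z)
a(q) = 105 - q (a(q) = 8 - ((5*1 - 243) + (141 + q)) = 8 - ((5 - 243) + (141 + q)) = 8 - (-238 + (141 + q)) = 8 - (-97 + q) = 8 + (97 - q) = 105 - q)
1/a(M(p(m, o(-4, 4)))) = 1/(105 - (-5 - 2*(-18))) = 1/(105 - (-5 + 36)) = 1/(105 - 1*31) = 1/(105 - 31) = 1/74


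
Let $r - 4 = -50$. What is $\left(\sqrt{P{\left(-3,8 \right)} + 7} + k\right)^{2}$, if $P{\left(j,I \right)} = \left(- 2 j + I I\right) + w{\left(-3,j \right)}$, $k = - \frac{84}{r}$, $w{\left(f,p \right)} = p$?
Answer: $\frac{40910}{529} + \frac{84 \sqrt{74}}{23} \approx 108.75$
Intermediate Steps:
$r = -46$ ($r = 4 - 50 = -46$)
$k = \frac{42}{23}$ ($k = - \frac{84}{-46} = \left(-84\right) \left(- \frac{1}{46}\right) = \frac{42}{23} \approx 1.8261$)
$P{\left(j,I \right)} = I^{2} - j$ ($P{\left(j,I \right)} = \left(- 2 j + I I\right) + j = \left(- 2 j + I^{2}\right) + j = \left(I^{2} - 2 j\right) + j = I^{2} - j$)
$\left(\sqrt{P{\left(-3,8 \right)} + 7} + k\right)^{2} = \left(\sqrt{\left(8^{2} - -3\right) + 7} + \frac{42}{23}\right)^{2} = \left(\sqrt{\left(64 + 3\right) + 7} + \frac{42}{23}\right)^{2} = \left(\sqrt{67 + 7} + \frac{42}{23}\right)^{2} = \left(\sqrt{74} + \frac{42}{23}\right)^{2} = \left(\frac{42}{23} + \sqrt{74}\right)^{2}$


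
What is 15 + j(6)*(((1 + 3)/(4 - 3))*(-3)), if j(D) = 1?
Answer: 3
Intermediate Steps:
15 + j(6)*(((1 + 3)/(4 - 3))*(-3)) = 15 + 1*(((1 + 3)/(4 - 3))*(-3)) = 15 + 1*((4/1)*(-3)) = 15 + 1*((4*1)*(-3)) = 15 + 1*(4*(-3)) = 15 + 1*(-12) = 15 - 12 = 3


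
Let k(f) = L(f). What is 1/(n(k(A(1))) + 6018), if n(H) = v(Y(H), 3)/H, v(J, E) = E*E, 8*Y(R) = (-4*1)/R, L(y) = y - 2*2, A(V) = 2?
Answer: 2/12027 ≈ 0.00016629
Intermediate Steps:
L(y) = -4 + y (L(y) = y - 4 = -4 + y)
Y(R) = -1/(2*R) (Y(R) = ((-4*1)/R)/8 = (-4/R)/8 = -1/(2*R))
k(f) = -4 + f
v(J, E) = E²
n(H) = 9/H (n(H) = 3²/H = 9/H)
1/(n(k(A(1))) + 6018) = 1/(9/(-4 + 2) + 6018) = 1/(9/(-2) + 6018) = 1/(9*(-½) + 6018) = 1/(-9/2 + 6018) = 1/(12027/2) = 2/12027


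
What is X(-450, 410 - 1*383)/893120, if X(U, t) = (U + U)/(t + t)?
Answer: -5/267936 ≈ -1.8661e-5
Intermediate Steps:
X(U, t) = U/t (X(U, t) = (2*U)/((2*t)) = (2*U)*(1/(2*t)) = U/t)
X(-450, 410 - 1*383)/893120 = -450/(410 - 1*383)/893120 = -450/(410 - 383)*(1/893120) = -450/27*(1/893120) = -450*1/27*(1/893120) = -50/3*1/893120 = -5/267936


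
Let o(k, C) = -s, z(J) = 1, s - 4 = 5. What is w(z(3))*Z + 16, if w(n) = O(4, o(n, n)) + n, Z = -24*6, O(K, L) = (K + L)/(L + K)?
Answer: -272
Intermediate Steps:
s = 9 (s = 4 + 5 = 9)
o(k, C) = -9 (o(k, C) = -1*9 = -9)
O(K, L) = 1 (O(K, L) = (K + L)/(K + L) = 1)
Z = -144
w(n) = 1 + n
w(z(3))*Z + 16 = (1 + 1)*(-144) + 16 = 2*(-144) + 16 = -288 + 16 = -272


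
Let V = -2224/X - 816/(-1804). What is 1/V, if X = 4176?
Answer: -117711/9445 ≈ -12.463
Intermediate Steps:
V = -9445/117711 (V = -2224/4176 - 816/(-1804) = -2224*1/4176 - 816*(-1/1804) = -139/261 + 204/451 = -9445/117711 ≈ -0.080239)
1/V = 1/(-9445/117711) = -117711/9445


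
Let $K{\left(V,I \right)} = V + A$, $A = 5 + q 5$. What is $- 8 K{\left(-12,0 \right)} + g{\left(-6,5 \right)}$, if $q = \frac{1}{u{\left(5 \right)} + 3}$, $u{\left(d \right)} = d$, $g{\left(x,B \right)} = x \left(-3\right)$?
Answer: $69$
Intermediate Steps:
$g{\left(x,B \right)} = - 3 x$
$q = \frac{1}{8}$ ($q = \frac{1}{5 + 3} = \frac{1}{8} \approx 0.125$)
$A = \frac{45}{8}$ ($A = 5 + \frac{1}{8} \cdot 5 = 5 + \frac{5}{8} = \frac{45}{8} \approx 5.625$)
$K{\left(V,I \right)} = \frac{45}{8} + V$ ($K{\left(V,I \right)} = V + \frac{45}{8} = \frac{45}{8} + V$)
$- 8 K{\left(-12,0 \right)} + g{\left(-6,5 \right)} = - 8 \left(\frac{45}{8} - 12\right) - -18 = \left(-8\right) \left(- \frac{51}{8}\right) + 18 = 51 + 18 = 69$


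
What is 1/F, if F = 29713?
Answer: 1/29713 ≈ 3.3655e-5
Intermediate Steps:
1/F = 1/29713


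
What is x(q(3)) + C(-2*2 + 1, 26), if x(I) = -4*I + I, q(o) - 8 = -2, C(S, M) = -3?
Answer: -21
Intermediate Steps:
q(o) = 6 (q(o) = 8 - 2 = 6)
x(I) = -3*I
x(q(3)) + C(-2*2 + 1, 26) = -3*6 - 3 = -18 - 3 = -21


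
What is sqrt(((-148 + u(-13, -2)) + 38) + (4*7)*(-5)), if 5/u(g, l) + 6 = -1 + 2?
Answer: I*sqrt(251) ≈ 15.843*I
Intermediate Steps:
u(g, l) = -1 (u(g, l) = 5/(-6 + (-1 + 2)) = 5/(-6 + 1) = 5/(-5) = 5*(-1/5) = -1)
sqrt(((-148 + u(-13, -2)) + 38) + (4*7)*(-5)) = sqrt(((-148 - 1) + 38) + (4*7)*(-5)) = sqrt((-149 + 38) + 28*(-5)) = sqrt(-111 - 140) = sqrt(-251) = I*sqrt(251)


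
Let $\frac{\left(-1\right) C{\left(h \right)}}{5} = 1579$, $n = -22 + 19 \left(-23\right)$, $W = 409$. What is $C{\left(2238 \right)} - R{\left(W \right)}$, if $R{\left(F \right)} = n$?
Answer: $-7436$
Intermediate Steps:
$n = -459$ ($n = -22 - 437 = -459$)
$C{\left(h \right)} = -7895$ ($C{\left(h \right)} = \left(-5\right) 1579 = -7895$)
$R{\left(F \right)} = -459$
$C{\left(2238 \right)} - R{\left(W \right)} = -7895 - -459 = -7895 + 459 = -7436$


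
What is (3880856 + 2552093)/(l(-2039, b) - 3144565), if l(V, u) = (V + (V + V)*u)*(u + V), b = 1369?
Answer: 6432949/3738685505 ≈ 0.0017206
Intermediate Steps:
l(V, u) = (V + u)*(V + 2*V*u) (l(V, u) = (V + (2*V)*u)*(V + u) = (V + 2*V*u)*(V + u) = (V + u)*(V + 2*V*u))
(3880856 + 2552093)/(l(-2039, b) - 3144565) = (3880856 + 2552093)/(-2039*(-2039 + 1369 + 2*1369**2 + 2*(-2039)*1369) - 3144565) = 6432949/(-2039*(-2039 + 1369 + 2*1874161 - 5582782) - 3144565) = 6432949/(-2039*(-2039 + 1369 + 3748322 - 5582782) - 3144565) = 6432949/(-2039*(-1835130) - 3144565) = 6432949/(3741830070 - 3144565) = 6432949/3738685505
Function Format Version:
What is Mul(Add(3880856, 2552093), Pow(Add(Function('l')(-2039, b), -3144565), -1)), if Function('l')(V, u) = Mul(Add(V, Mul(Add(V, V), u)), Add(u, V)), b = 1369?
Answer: Rational(6432949, 3738685505) ≈ 0.0017206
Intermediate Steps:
Function('l')(V, u) = Mul(Add(V, u), Add(V, Mul(2, V, u))) (Function('l')(V, u) = Mul(Add(V, Mul(Mul(2, V), u)), Add(V, u)) = Mul(Add(V, Mul(2, V, u)), Add(V, u)) = Mul(Add(V, u), Add(V, Mul(2, V, u))))
Mul(Add(3880856, 2552093), Pow(Add(Function('l')(-2039, b), -3144565), -1)) = Mul(Add(3880856, 2552093), Pow(Add(Mul(-2039, Add(-2039, 1369, Mul(2, Pow(1369, 2)), Mul(2, -2039, 1369))), -3144565), -1)) = Mul(6432949, Pow(Add(Mul(-2039, Add(-2039, 1369, Mul(2, 1874161), -5582782)), -3144565), -1)) = Mul(6432949, Pow(Add(Mul(-2039, Add(-2039, 1369, 3748322, -5582782)), -3144565), -1)) = Mul(6432949, Pow(Add(Mul(-2039, -1835130), -3144565), -1)) = Mul(6432949, Pow(Add(3741830070, -3144565), -1)) = Mul(6432949, Pow(3738685505, -1)) = Mul(6432949, Rational(1, 3738685505)) = Rational(6432949, 3738685505)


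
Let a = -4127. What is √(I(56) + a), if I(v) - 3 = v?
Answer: 6*I*√113 ≈ 63.781*I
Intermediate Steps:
I(v) = 3 + v
√(I(56) + a) = √((3 + 56) - 4127) = √(59 - 4127) = √(-4068) = 6*I*√113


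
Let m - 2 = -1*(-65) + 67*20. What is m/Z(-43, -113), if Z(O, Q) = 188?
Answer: 1407/188 ≈ 7.4840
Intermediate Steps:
m = 1407 (m = 2 + (-1*(-65) + 67*20) = 2 + (65 + 1340) = 2 + 1405 = 1407)
m/Z(-43, -113) = 1407/188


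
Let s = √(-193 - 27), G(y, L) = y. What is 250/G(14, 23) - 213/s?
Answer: 125/7 + 213*I*√55/110 ≈ 17.857 + 14.36*I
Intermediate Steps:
s = 2*I*√55 (s = √(-220) = 2*I*√55 ≈ 14.832*I)
250/G(14, 23) - 213/s = 250/14 - 213*(-I*√55/110) = 250*(1/14) - (-213)*I*√55/110 = 125/7 + 213*I*√55/110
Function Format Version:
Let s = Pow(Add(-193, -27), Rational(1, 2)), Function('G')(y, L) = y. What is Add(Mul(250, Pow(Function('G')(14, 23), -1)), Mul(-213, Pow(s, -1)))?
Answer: Add(Rational(125, 7), Mul(Rational(213, 110), I, Pow(55, Rational(1, 2)))) ≈ Add(17.857, Mul(14.360, I))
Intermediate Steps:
s = Mul(2, I, Pow(55, Rational(1, 2))) (s = Pow(-220, Rational(1, 2)) = Mul(2, I, Pow(55, Rational(1, 2))) ≈ Mul(14.832, I))
Add(Mul(250, Pow(Function('G')(14, 23), -1)), Mul(-213, Pow(s, -1))) = Add(Mul(250, Pow(14, -1)), Mul(-213, Pow(Mul(2, I, Pow(55, Rational(1, 2))), -1))) = Add(Mul(250, Rational(1, 14)), Mul(-213, Mul(Rational(-1, 110), I, Pow(55, Rational(1, 2))))) = Add(Rational(125, 7), Mul(Rational(213, 110), I, Pow(55, Rational(1, 2))))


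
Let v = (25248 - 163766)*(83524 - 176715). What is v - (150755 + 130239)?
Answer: 12908349944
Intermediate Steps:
v = 12908630938 (v = -138518*(-93191) = 12908630938)
v - (150755 + 130239) = 12908630938 - (150755 + 130239) = 12908630938 - 1*280994 = 12908630938 - 280994 = 12908349944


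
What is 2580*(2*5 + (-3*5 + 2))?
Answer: -7740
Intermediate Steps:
2580*(2*5 + (-3*5 + 2)) = 2580*(10 + (-15 + 2)) = 2580*(10 - 13) = 2580*(-3) = -7740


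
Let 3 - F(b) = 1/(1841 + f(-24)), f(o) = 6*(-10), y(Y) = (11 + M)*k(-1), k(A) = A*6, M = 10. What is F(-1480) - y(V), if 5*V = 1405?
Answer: 229748/1781 ≈ 129.00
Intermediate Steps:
k(A) = 6*A
V = 281 (V = (1/5)*1405 = 281)
y(Y) = -126 (y(Y) = (11 + 10)*(6*(-1)) = 21*(-6) = -126)
f(o) = -60
F(b) = 5342/1781 (F(b) = 3 - 1/(1841 - 60) = 3 - 1/1781 = 5342/1781)
F(-1480) - y(V) = 5342/1781 - 1*(-126) = 5342/1781 + 126 = 229748/1781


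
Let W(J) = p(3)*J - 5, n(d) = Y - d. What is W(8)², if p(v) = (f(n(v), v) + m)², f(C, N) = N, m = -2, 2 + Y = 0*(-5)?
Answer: 9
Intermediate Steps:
Y = -2 (Y = -2 + 0*(-5) = -2 + 0 = -2)
n(d) = -2 - d
p(v) = (-2 + v)² (p(v) = (v - 2)² = (-2 + v)²)
W(J) = -5 + J (W(J) = (-2 + 3)²*J - 5 = 1²*J - 5 = 1*J - 5 = J - 5 = -5 + J)
W(8)² = (-5 + 8)² = 3² = 9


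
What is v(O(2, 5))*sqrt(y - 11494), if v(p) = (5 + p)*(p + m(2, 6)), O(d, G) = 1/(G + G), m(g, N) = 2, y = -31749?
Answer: 1071*I*sqrt(43243)/100 ≈ 2227.1*I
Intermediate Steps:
O(d, G) = 1/(2*G)
v(p) = (2 + p)*(5 + p) (v(p) = (5 + p)*(p + 2) = (5 + p)*(2 + p) = (2 + p)*(5 + p))
v(O(2, 5))*sqrt(y - 11494) = (10 + ((1/2)/5)**2 + 7*((1/2)/5))*sqrt(-31749 - 11494) = (10 + ((1/2)*(1/5))**2 + 7*((1/2)*(1/5)))*sqrt(-43243) = (10 + (1/10)**2 + 7*(1/10))*(I*sqrt(43243)) = (10 + 1/100 + 7/10)*(I*sqrt(43243)) = 1071*(I*sqrt(43243))/100 = 1071*I*sqrt(43243)/100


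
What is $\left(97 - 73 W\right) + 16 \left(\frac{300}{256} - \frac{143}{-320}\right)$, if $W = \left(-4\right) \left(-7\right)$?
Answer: $- \frac{19211}{10} \approx -1921.1$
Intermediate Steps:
$W = 28$
$\left(97 - 73 W\right) + 16 \left(\frac{300}{256} - \frac{143}{-320}\right) = \left(97 - 2044\right) + 16 \left(\frac{300}{256} - \frac{143}{-320}\right) = \left(97 - 2044\right) + 16 \left(300 \cdot \frac{1}{256} - - \frac{143}{320}\right) = -1947 + 16 \left(\frac{75}{64} + \frac{143}{320}\right) = -1947 + 16 \cdot \frac{259}{160} = -1947 + \frac{259}{10} = - \frac{19211}{10}$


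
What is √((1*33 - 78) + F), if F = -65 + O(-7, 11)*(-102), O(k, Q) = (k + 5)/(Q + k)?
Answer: I*√59 ≈ 7.6811*I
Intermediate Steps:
O(k, Q) = (5 + k)/(Q + k)
F = -14 (F = -65 + ((5 - 7)/(11 - 7))*(-102) = -65 + (-2/4)*(-102) = -65 + ((¼)*(-2))*(-102) = -65 - ½*(-102) = -65 + 51 = -14)
√((1*33 - 78) + F) = √((1*33 - 78) - 14) = √((33 - 78) - 14) = √(-45 - 14) = √(-59) = I*√59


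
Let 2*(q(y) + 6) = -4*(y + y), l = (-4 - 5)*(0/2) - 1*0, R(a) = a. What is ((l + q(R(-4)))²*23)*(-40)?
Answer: -92000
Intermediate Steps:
l = 0 (l = -0/2 + 0 = -9*0 + 0 = 0 + 0 = 0)
q(y) = -6 - 4*y (q(y) = -6 + (-4*(y + y))/2 = -6 + (-8*y)/2 = -6 - 4*y)
((l + q(R(-4)))²*23)*(-40) = ((0 + (-6 - 4*(-4)))²*23)*(-40) = ((0 + (-6 + 16))²*23)*(-40) = ((0 + 10)²*23)*(-40) = (10²*23)*(-40) = (100*23)*(-40) = 2300*(-40) = -92000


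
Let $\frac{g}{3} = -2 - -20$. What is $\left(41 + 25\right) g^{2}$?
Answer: $192456$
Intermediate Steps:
$g = 54$ ($g = 3 \left(-2 - -20\right) = 3 \left(-2 + 20\right) = 3 \cdot 18 = 54$)
$\left(41 + 25\right) g^{2} = \left(41 + 25\right) 54^{2} = 66 \cdot 2916 = 192456$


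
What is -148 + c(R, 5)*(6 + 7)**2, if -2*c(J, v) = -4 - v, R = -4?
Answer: 1225/2 ≈ 612.50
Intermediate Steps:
c(J, v) = 2 + v/2 (c(J, v) = -(-4 - v)/2 = 2 + v/2)
-148 + c(R, 5)*(6 + 7)**2 = -148 + (2 + (1/2)*5)*(6 + 7)**2 = -148 + (2 + 5/2)*13**2 = -148 + (9/2)*169 = -148 + 1521/2 = 1225/2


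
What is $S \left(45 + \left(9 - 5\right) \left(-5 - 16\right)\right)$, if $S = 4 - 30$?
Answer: $1014$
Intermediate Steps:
$S = -26$ ($S = 4 - 30 = -26$)
$S \left(45 + \left(9 - 5\right) \left(-5 - 16\right)\right) = - 26 \left(45 + \left(9 - 5\right) \left(-5 - 16\right)\right) = - 26 \left(45 + 4 \left(-21\right)\right) = - 26 \left(45 - 84\right) = \left(-26\right) \left(-39\right) = 1014$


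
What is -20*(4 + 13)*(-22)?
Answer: 7480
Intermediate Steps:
-20*(4 + 13)*(-22) = -20*17*(-22) = -340*(-22) = 7480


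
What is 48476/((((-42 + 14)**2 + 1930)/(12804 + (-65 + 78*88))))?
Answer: 475137514/1357 ≈ 3.5014e+5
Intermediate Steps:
48476/((((-42 + 14)**2 + 1930)/(12804 + (-65 + 78*88)))) = 48476/((((-28)**2 + 1930)/(12804 + (-65 + 6864)))) = 48476/(((784 + 1930)/(12804 + 6799))) = 48476/((2714/19603)) = 48476/((2714*(1/19603))) = 48476/(2714/19603) = 48476*(19603/2714) = 475137514/1357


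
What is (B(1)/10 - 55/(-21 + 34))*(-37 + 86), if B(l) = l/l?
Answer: -26313/130 ≈ -202.41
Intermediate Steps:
B(l) = 1
(B(1)/10 - 55/(-21 + 34))*(-37 + 86) = (1/10 - 55/(-21 + 34))*(-37 + 86) = (1*(1/10) - 55/13)*49 = (1/10 - 55*1/13)*49 = (1/10 - 55/13)*49 = -537/130*49 = -26313/130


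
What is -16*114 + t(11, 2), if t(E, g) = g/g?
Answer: -1823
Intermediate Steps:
t(E, g) = 1
-16*114 + t(11, 2) = -16*114 + 1 = -1824 + 1 = -1823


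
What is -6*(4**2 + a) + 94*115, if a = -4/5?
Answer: 53594/5 ≈ 10719.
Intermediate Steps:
a = -4/5 (a = -4*1/5 = -4/5 ≈ -0.80000)
-6*(4**2 + a) + 94*115 = -6*(4**2 - 4/5) + 94*115 = -6*(16 - 4/5) + 10810 = -6*76/5 + 10810 = -456/5 + 10810 = 53594/5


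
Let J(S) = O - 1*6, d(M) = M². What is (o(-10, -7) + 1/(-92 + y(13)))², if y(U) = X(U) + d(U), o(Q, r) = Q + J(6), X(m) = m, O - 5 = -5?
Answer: 2070721/8100 ≈ 255.64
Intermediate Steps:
O = 0 (O = 5 - 5 = 0)
J(S) = -6 (J(S) = 0 - 1*6 = 0 - 6 = -6)
o(Q, r) = -6 + Q (o(Q, r) = Q - 6 = -6 + Q)
y(U) = U + U²
(o(-10, -7) + 1/(-92 + y(13)))² = ((-6 - 10) + 1/(-92 + 13*(1 + 13)))² = (-16 + 1/(-92 + 13*14))² = (-16 + 1/(-92 + 182))² = (-16 + 1/90)² = (-1439/90)² = 2070721/8100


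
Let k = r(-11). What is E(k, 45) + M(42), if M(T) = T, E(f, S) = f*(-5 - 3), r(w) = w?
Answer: 130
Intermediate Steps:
k = -11
E(f, S) = -8*f (E(f, S) = f*(-8) = -8*f)
E(k, 45) + M(42) = -8*(-11) + 42 = 88 + 42 = 130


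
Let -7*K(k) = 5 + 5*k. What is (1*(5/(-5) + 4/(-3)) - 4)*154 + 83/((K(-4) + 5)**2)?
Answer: -7302799/7500 ≈ -973.71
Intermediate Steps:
K(k) = -5/7 - 5*k/7 (K(k) = -(5 + 5*k)/7 = -5/7 - 5*k/7)
(1*(5/(-5) + 4/(-3)) - 4)*154 + 83/((K(-4) + 5)**2) = (1*(5/(-5) + 4/(-3)) - 4)*154 + 83/(((-5/7 - 5/7*(-4)) + 5)**2) = (1*(5*(-1/5) + 4*(-1/3)) - 4)*154 + 83/(((-5/7 + 20/7) + 5)**2) = (1*(-1 - 4/3) - 4)*154 + 83/((15/7 + 5)**2) = (1*(-7/3) - 4)*154 + 83/((50/7)**2) = (-7/3 - 4)*154 + 83/(2500/49) = -19/3*154 + 83*(49/2500) = -2926/3 + 4067/2500 = -7302799/7500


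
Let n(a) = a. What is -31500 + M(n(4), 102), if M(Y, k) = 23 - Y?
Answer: -31481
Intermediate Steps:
-31500 + M(n(4), 102) = -31500 + (23 - 1*4) = -31500 + (23 - 4) = -31500 + 19 = -31481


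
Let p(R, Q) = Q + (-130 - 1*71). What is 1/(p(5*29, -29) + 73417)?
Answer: 1/73187 ≈ 1.3664e-5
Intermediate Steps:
p(R, Q) = -201 + Q (p(R, Q) = Q + (-130 - 71) = Q - 201 = -201 + Q)
1/(p(5*29, -29) + 73417) = 1/((-201 - 29) + 73417) = 1/(-230 + 73417) = 1/73187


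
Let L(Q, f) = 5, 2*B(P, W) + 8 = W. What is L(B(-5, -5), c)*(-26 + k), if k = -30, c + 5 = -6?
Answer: -280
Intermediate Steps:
c = -11 (c = -5 - 6 = -11)
B(P, W) = -4 + W/2
L(B(-5, -5), c)*(-26 + k) = 5*(-26 - 30) = 5*(-56) = -280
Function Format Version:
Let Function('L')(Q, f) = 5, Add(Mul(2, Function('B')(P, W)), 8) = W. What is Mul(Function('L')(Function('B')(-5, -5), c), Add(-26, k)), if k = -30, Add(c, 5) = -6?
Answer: -280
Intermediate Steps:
c = -11 (c = Add(-5, -6) = -11)
Function('B')(P, W) = Add(-4, Mul(Rational(1, 2), W))
Mul(Function('L')(Function('B')(-5, -5), c), Add(-26, k)) = Mul(5, Add(-26, -30)) = Mul(5, -56) = -280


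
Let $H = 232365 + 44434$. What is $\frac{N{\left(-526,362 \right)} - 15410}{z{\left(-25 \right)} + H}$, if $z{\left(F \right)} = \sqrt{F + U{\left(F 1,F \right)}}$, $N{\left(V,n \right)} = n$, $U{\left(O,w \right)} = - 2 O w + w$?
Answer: $- \frac{219224808}{4032509879} + \frac{7920 i \sqrt{13}}{4032509879} \approx -0.054364 + 7.0814 \cdot 10^{-6} i$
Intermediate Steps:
$U{\left(O,w \right)} = w - 2 O w$ ($U{\left(O,w \right)} = - 2 O w + w = w - 2 O w$)
$z{\left(F \right)} = \sqrt{F + F \left(1 - 2 F\right)}$ ($z{\left(F \right)} = \sqrt{F + F \left(1 - 2 F 1\right)} = \sqrt{F + F \left(1 - 2 F\right)}$)
$H = 276799$
$\frac{N{\left(-526,362 \right)} - 15410}{z{\left(-25 \right)} + H} = \frac{362 - 15410}{\sqrt{2} \sqrt{- 25 \left(1 - -25\right)} + 276799} = - \frac{15048}{\sqrt{2} \sqrt{- 25 \left(1 + 25\right)} + 276799} = - \frac{15048}{\sqrt{2} \sqrt{\left(-25\right) 26} + 276799} = - \frac{15048}{\sqrt{2} \sqrt{-650} + 276799} = - \frac{15048}{\sqrt{2} \cdot 5 i \sqrt{26} + 276799} = - \frac{15048}{10 i \sqrt{13} + 276799} = - \frac{15048}{276799 + 10 i \sqrt{13}}$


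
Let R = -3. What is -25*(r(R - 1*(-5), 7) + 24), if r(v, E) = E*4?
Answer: -1300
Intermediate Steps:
r(v, E) = 4*E
-25*(r(R - 1*(-5), 7) + 24) = -25*(4*7 + 24) = -25*(28 + 24) = -25*52 = -1300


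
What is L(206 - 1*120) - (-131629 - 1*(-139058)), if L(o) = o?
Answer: -7343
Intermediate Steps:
L(206 - 1*120) - (-131629 - 1*(-139058)) = (206 - 1*120) - (-131629 - 1*(-139058)) = (206 - 120) - (-131629 + 139058) = 86 - 1*7429 = 86 - 7429 = -7343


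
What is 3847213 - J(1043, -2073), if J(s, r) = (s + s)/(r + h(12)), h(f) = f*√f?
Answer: 5508698778097/1431867 + 16688*√3/1431867 ≈ 3.8472e+6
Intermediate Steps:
h(f) = f^(3/2)
J(s, r) = 2*s/(r + 24*√3) (J(s, r) = (s + s)/(r + 12^(3/2)) = (2*s)/(r + 24*√3) = 2*s/(r + 24*√3))
3847213 - J(1043, -2073) = 3847213 - 2*1043/(-2073 + 24*√3) = 3847213 - 2086/(-2073 + 24*√3)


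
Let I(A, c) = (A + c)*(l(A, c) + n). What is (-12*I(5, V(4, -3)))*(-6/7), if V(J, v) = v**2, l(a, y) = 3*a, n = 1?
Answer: 2304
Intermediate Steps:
I(A, c) = (1 + 3*A)*(A + c) (I(A, c) = (A + c)*(3*A + 1) = (A + c)*(1 + 3*A) = (1 + 3*A)*(A + c))
(-12*I(5, V(4, -3)))*(-6/7) = (-12*(5 + (-3)**2 + 3*5**2 + 3*5*(-3)**2))*(-6/7) = (-12*(5 + 9 + 3*25 + 3*5*9))*(-6*1/7) = -12*(5 + 9 + 75 + 135)*(-6/7) = -12*224*(-6/7) = -2688*(-6/7) = 2304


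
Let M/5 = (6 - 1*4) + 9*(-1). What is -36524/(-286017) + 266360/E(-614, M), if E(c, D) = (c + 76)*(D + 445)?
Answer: -3406351210/3154481493 ≈ -1.0798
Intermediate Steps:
M = -35 (M = 5*((6 - 1*4) + 9*(-1)) = 5*((6 - 4) - 9) = 5*(2 - 9) = 5*(-7) = -35)
E(c, D) = (76 + c)*(445 + D)
-36524/(-286017) + 266360/E(-614, M) = -36524/(-286017) + 266360/(33820 + 76*(-35) + 445*(-614) - 35*(-614)) = -36524*(-1/286017) + 266360/(33820 - 2660 - 273230 + 21490) = 36524/286017 + 266360/(-220580) = 36524/286017 + 266360*(-1/220580) = 36524/286017 - 13318/11029 = -3406351210/3154481493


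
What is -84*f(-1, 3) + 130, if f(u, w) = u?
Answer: 214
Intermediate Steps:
-84*f(-1, 3) + 130 = -84*(-1) + 130 = 84 + 130 = 214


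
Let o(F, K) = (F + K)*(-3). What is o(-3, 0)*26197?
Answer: 235773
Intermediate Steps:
o(F, K) = -3*F - 3*K
o(-3, 0)*26197 = (-3*(-3) - 3*0)*26197 = (9 + 0)*26197 = 9*26197 = 235773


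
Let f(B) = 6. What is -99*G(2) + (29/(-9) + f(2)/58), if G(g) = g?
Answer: -52492/261 ≈ -201.12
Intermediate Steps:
-99*G(2) + (29/(-9) + f(2)/58) = -99*2 + (29/(-9) + 6/58) = -198 + (29*(-⅑) + 6*(1/58)) = -198 + (-29/9 + 3/29) = -198 - 814/261 = -52492/261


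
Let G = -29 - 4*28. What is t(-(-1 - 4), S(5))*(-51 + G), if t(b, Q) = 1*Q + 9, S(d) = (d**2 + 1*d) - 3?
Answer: -6912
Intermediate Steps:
S(d) = -3 + d + d**2 (S(d) = (d**2 + d) - 3 = (d + d**2) - 3 = -3 + d + d**2)
t(b, Q) = 9 + Q (t(b, Q) = Q + 9 = 9 + Q)
G = -141 (G = -29 - 112 = -141)
t(-(-1 - 4), S(5))*(-51 + G) = (9 + (-3 + 5 + 5**2))*(-51 - 141) = (9 + (-3 + 5 + 25))*(-192) = (9 + 27)*(-192) = 36*(-192) = -6912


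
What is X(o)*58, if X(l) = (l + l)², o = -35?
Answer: 284200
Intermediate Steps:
X(l) = 4*l² (X(l) = (2*l)² = 4*l²)
X(o)*58 = (4*(-35)²)*58 = (4*1225)*58 = 4900*58 = 284200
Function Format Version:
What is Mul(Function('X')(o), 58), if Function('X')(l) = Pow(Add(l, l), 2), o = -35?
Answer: 284200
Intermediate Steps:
Function('X')(l) = Mul(4, Pow(l, 2)) (Function('X')(l) = Pow(Mul(2, l), 2) = Mul(4, Pow(l, 2)))
Mul(Function('X')(o), 58) = Mul(Mul(4, Pow(-35, 2)), 58) = Mul(Mul(4, 1225), 58) = Mul(4900, 58) = 284200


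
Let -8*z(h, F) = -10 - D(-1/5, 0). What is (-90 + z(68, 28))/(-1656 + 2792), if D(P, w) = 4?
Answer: -353/4544 ≈ -0.077685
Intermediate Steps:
z(h, F) = 7/4 (z(h, F) = -(-10 - 1*4)/8 = -(-10 - 4)/8 = -1/8*(-14) = 7/4)
(-90 + z(68, 28))/(-1656 + 2792) = (-90 + 7/4)/(-1656 + 2792) = -353/4/1136 = -353/4*1/1136 = -353/4544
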